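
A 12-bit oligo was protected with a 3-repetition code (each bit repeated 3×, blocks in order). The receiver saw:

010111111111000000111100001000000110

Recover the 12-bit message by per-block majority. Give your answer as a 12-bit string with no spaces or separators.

011100100001

Block 1 (010): 1 one → 0
Block 2 (111): 3 ones → 1
Block 3 (111): 3 ones → 1
Block 4 (111): 3 ones → 1
Block 5 (000): 0 ones → 0
Block 6 (000): 0 ones → 0
Block 7 (111): 3 ones → 1
Block 8 (100): 1 one → 0
Block 9 (001): 1 one → 0
Block 10 (000): 0 ones → 0
Block 11 (000): 0 ones → 0
Block 12 (110): 2 ones → 1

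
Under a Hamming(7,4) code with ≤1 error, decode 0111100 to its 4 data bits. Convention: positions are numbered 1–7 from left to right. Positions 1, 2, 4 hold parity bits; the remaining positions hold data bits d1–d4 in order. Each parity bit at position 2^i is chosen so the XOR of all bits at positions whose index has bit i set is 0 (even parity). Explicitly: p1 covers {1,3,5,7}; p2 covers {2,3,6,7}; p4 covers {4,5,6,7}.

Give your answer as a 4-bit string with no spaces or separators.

s1 (pos 1,3,5,7): 0⊕1⊕1⊕0 = 0
s2 (pos 2,3,6,7): 1⊕1⊕0⊕0 = 0
s4 (pos 4,5,6,7): 1⊕1⊕0⊕0 = 0
Syndrome s4…s1 = 000 → no error.
Read data bits from positions 3,5,6,7: 1100

1100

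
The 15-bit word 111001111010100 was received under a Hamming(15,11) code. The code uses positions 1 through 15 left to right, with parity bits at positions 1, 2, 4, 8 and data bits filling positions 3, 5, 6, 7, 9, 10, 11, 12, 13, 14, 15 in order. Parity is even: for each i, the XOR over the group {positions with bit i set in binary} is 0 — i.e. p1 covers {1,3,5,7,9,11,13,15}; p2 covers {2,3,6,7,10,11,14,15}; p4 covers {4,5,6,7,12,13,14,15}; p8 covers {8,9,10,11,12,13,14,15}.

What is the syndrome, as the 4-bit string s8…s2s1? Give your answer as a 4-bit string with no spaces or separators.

s1 (pos 1,3,5,7,9,11,13,15): 1⊕1⊕0⊕1⊕1⊕1⊕1⊕0 = 0
s2 (pos 2,3,6,7,10,11,14,15): 1⊕1⊕1⊕1⊕0⊕1⊕0⊕0 = 1
s4 (pos 4,5,6,7,12,13,14,15): 0⊕0⊕1⊕1⊕0⊕1⊕0⊕0 = 1
s8 (pos 8,9,10,11,12,13,14,15): 1⊕1⊕0⊕1⊕0⊕1⊕0⊕0 = 0
Syndrome s8…s1 = 0110 → error at position 6.

0110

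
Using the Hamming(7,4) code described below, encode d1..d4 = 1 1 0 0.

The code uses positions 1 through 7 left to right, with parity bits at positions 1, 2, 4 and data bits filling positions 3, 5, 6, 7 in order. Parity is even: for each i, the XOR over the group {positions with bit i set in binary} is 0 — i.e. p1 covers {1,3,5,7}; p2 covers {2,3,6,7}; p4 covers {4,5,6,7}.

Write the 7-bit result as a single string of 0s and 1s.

Place data at non-parity positions: p1 p2 1 p4 1 0 0
p1 (pos 1,3,5,7): XOR of data positions = 1⊕1⊕0 = 0
p2 (pos 2,3,6,7): XOR of data positions = 1⊕0⊕0 = 1
p4 (pos 4,5,6,7): XOR of data positions = 1⊕0⊕0 = 1
Codeword: 0111100

0111100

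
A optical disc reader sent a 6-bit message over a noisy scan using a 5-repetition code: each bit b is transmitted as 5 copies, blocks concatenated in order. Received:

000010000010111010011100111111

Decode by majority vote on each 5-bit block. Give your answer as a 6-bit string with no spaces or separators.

Block 1 (00001): 1 one → 0
Block 2 (00000): 0 ones → 0
Block 3 (10111): 4 ones → 1
Block 4 (01001): 2 ones → 0
Block 5 (11001): 3 ones → 1
Block 6 (11111): 5 ones → 1

001011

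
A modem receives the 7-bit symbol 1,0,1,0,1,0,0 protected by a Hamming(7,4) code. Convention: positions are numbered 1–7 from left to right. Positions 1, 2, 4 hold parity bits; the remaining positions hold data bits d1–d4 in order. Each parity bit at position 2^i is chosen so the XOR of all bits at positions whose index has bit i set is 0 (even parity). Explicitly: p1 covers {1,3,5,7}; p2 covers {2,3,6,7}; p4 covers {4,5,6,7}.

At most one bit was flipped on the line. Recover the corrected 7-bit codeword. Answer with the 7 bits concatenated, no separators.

s1 (pos 1,3,5,7): 1⊕1⊕1⊕0 = 1
s2 (pos 2,3,6,7): 0⊕1⊕0⊕0 = 1
s4 (pos 4,5,6,7): 0⊕1⊕0⊕0 = 1
Syndrome s4…s1 = 111 → error at position 7.
Flip position 7: 1010100 → 1010101

1010101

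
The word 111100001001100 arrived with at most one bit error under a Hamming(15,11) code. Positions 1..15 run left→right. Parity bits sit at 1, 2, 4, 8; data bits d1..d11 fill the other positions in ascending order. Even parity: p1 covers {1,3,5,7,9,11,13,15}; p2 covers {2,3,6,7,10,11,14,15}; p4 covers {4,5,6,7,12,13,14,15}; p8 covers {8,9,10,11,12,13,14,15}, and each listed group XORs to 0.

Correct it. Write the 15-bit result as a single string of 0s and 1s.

111100001000100

s1 (pos 1,3,5,7,9,11,13,15): 1⊕1⊕0⊕0⊕1⊕0⊕1⊕0 = 0
s2 (pos 2,3,6,7,10,11,14,15): 1⊕1⊕0⊕0⊕0⊕0⊕0⊕0 = 0
s4 (pos 4,5,6,7,12,13,14,15): 1⊕0⊕0⊕0⊕1⊕1⊕0⊕0 = 1
s8 (pos 8,9,10,11,12,13,14,15): 0⊕1⊕0⊕0⊕1⊕1⊕0⊕0 = 1
Syndrome s8…s1 = 1100 → error at position 12.
Flip position 12: 111100001001100 → 111100001000100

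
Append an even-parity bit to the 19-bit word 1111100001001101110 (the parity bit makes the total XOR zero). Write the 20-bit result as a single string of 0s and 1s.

11111000010011011101

XOR of the 19 data bits: 1⊕1⊕1⊕1⊕1⊕0⊕0⊕0⊕0⊕1⊕0⊕0⊕1⊕1⊕0⊕1⊕1⊕1⊕0 = 1
Parity bit = 1 (so all 20 bits XOR to 0).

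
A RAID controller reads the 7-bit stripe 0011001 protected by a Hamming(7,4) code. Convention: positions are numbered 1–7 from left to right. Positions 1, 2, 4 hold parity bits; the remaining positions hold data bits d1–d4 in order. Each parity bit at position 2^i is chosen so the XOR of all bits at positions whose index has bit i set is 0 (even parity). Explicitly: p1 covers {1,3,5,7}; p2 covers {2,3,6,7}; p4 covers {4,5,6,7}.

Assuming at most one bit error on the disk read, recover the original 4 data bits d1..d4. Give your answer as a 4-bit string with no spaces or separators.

s1 (pos 1,3,5,7): 0⊕1⊕0⊕1 = 0
s2 (pos 2,3,6,7): 0⊕1⊕0⊕1 = 0
s4 (pos 4,5,6,7): 1⊕0⊕0⊕1 = 0
Syndrome s4…s1 = 000 → no error.
Read data bits from positions 3,5,6,7: 1001

1001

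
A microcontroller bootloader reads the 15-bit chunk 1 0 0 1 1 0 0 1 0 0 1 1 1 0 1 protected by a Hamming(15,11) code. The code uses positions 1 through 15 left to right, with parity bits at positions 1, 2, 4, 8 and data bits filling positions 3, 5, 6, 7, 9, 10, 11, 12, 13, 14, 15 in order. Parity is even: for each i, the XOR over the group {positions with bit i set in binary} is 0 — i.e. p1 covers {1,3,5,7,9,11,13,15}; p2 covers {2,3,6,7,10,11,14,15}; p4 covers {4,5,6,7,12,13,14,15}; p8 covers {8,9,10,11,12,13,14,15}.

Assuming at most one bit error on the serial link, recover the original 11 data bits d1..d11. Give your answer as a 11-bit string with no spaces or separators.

s1 (pos 1,3,5,7,9,11,13,15): 1⊕0⊕1⊕0⊕0⊕1⊕1⊕1 = 1
s2 (pos 2,3,6,7,10,11,14,15): 0⊕0⊕0⊕0⊕0⊕1⊕0⊕1 = 0
s4 (pos 4,5,6,7,12,13,14,15): 1⊕1⊕0⊕0⊕1⊕1⊕0⊕1 = 1
s8 (pos 8,9,10,11,12,13,14,15): 1⊕0⊕0⊕1⊕1⊕1⊕0⊕1 = 1
Syndrome s8…s1 = 1101 → error at position 13.
Flip position 13: 100110010011101 → 100110010011001
Read data bits from positions 3,5,6,7,9,10,11,12,13,14,15: 01000011001

01000011001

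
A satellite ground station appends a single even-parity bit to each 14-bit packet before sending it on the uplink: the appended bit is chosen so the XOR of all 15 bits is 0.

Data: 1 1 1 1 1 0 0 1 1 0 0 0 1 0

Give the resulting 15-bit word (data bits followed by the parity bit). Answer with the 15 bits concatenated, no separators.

XOR of the 14 data bits: 1⊕1⊕1⊕1⊕1⊕0⊕0⊕1⊕1⊕0⊕0⊕0⊕1⊕0 = 0
Parity bit = 0 (so all 15 bits XOR to 0).

111110011000100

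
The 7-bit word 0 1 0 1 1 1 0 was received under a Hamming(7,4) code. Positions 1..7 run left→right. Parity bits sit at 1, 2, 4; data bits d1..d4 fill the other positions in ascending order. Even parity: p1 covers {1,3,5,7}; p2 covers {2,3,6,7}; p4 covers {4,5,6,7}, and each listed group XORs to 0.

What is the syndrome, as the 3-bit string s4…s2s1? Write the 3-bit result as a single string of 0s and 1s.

s1 (pos 1,3,5,7): 0⊕0⊕1⊕0 = 1
s2 (pos 2,3,6,7): 1⊕0⊕1⊕0 = 0
s4 (pos 4,5,6,7): 1⊕1⊕1⊕0 = 1
Syndrome s4…s1 = 101 → error at position 5.

101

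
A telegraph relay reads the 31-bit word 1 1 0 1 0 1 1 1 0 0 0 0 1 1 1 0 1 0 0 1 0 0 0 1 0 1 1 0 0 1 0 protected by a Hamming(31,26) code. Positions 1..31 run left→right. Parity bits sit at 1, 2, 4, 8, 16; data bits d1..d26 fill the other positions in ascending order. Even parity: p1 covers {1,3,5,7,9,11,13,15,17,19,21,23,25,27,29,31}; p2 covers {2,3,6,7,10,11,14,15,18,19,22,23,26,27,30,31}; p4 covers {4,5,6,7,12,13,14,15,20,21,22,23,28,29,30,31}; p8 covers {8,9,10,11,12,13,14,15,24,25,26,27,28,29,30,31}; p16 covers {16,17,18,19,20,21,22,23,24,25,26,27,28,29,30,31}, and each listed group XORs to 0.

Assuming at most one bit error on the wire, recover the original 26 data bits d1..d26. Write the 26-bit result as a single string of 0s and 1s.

s1 (pos 1,3,5,7,9,11,13,15,17,19,21,23,25,27,29,31): 1⊕0⊕0⊕1⊕0⊕0⊕1⊕1⊕1⊕0⊕0⊕0⊕0⊕1⊕0⊕0 = 0
s2 (pos 2,3,6,7,10,11,14,15,18,19,22,23,26,27,30,31): 1⊕0⊕1⊕1⊕0⊕0⊕1⊕1⊕0⊕0⊕0⊕0⊕1⊕1⊕1⊕0 = 0
s4 (pos 4,5,6,7,12,13,14,15,20,21,22,23,28,29,30,31): 1⊕0⊕1⊕1⊕0⊕1⊕1⊕1⊕1⊕0⊕0⊕0⊕0⊕0⊕1⊕0 = 0
s8 (pos 8,9,10,11,12,13,14,15,24,25,26,27,28,29,30,31): 1⊕0⊕0⊕0⊕0⊕1⊕1⊕1⊕1⊕0⊕1⊕1⊕0⊕0⊕1⊕0 = 0
s16 (pos 16,17,18,19,20,21,22,23,24,25,26,27,28,29,30,31): 0⊕1⊕0⊕0⊕1⊕0⊕0⊕0⊕1⊕0⊕1⊕1⊕0⊕0⊕1⊕0 = 0
Syndrome s16…s1 = 00000 → no error.
Read data bits from positions 3,5,6,7,9,10,11,12,13,14,15,17,18,19,20,21,22,23,24,25,26,27,28,29,30,31: 00110000111100100010110010

00110000111100100010110010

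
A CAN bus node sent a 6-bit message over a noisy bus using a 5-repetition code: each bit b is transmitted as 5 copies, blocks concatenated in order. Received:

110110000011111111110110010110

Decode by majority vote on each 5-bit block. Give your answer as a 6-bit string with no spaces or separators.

101101

Block 1 (11011): 4 ones → 1
Block 2 (00000): 0 ones → 0
Block 3 (11111): 5 ones → 1
Block 4 (11111): 5 ones → 1
Block 5 (01100): 2 ones → 0
Block 6 (10110): 3 ones → 1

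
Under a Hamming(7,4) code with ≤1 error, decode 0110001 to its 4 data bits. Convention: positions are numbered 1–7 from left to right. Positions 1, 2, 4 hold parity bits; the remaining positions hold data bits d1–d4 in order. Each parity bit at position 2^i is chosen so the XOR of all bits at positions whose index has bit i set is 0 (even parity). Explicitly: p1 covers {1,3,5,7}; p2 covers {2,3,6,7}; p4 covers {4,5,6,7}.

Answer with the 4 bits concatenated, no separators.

1011

s1 (pos 1,3,5,7): 0⊕1⊕0⊕1 = 0
s2 (pos 2,3,6,7): 1⊕1⊕0⊕1 = 1
s4 (pos 4,5,6,7): 0⊕0⊕0⊕1 = 1
Syndrome s4…s1 = 110 → error at position 6.
Flip position 6: 0110001 → 0110011
Read data bits from positions 3,5,6,7: 1011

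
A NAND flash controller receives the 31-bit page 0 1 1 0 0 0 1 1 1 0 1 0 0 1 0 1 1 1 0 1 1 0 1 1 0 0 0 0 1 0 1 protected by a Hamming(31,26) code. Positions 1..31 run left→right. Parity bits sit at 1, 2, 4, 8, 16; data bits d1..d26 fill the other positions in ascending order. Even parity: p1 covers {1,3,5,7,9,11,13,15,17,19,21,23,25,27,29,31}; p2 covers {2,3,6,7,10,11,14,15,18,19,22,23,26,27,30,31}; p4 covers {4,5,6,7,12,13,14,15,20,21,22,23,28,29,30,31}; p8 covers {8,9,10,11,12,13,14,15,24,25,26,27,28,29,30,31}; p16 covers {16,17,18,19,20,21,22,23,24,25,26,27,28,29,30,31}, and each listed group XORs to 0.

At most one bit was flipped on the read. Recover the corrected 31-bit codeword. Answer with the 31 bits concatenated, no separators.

s1 (pos 1,3,5,7,9,11,13,15,17,19,21,23,25,27,29,31): 0⊕1⊕0⊕1⊕1⊕1⊕0⊕0⊕1⊕0⊕1⊕1⊕0⊕0⊕1⊕1 = 1
s2 (pos 2,3,6,7,10,11,14,15,18,19,22,23,26,27,30,31): 1⊕1⊕0⊕1⊕0⊕1⊕1⊕0⊕1⊕0⊕0⊕1⊕0⊕0⊕0⊕1 = 0
s4 (pos 4,5,6,7,12,13,14,15,20,21,22,23,28,29,30,31): 0⊕0⊕0⊕1⊕0⊕0⊕1⊕0⊕1⊕1⊕0⊕1⊕0⊕1⊕0⊕1 = 1
s8 (pos 8,9,10,11,12,13,14,15,24,25,26,27,28,29,30,31): 1⊕1⊕0⊕1⊕0⊕0⊕1⊕0⊕1⊕0⊕0⊕0⊕0⊕1⊕0⊕1 = 1
s16 (pos 16,17,18,19,20,21,22,23,24,25,26,27,28,29,30,31): 1⊕1⊕1⊕0⊕1⊕1⊕0⊕1⊕1⊕0⊕0⊕0⊕0⊕1⊕0⊕1 = 1
Syndrome s16…s1 = 11101 → error at position 29.
Flip position 29: 0110001110100101110110110000101 → 0110001110100101110110110000001

0110001110100101110110110000001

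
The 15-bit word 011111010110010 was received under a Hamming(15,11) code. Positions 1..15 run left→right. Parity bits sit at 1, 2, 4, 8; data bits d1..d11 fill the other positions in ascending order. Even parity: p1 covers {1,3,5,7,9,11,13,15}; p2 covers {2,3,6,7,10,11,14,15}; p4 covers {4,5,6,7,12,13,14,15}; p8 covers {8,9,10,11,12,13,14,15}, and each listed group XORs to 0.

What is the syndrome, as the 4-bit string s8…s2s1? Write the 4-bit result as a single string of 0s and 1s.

0001

s1 (pos 1,3,5,7,9,11,13,15): 0⊕1⊕1⊕0⊕0⊕1⊕0⊕0 = 1
s2 (pos 2,3,6,7,10,11,14,15): 1⊕1⊕1⊕0⊕1⊕1⊕1⊕0 = 0
s4 (pos 4,5,6,7,12,13,14,15): 1⊕1⊕1⊕0⊕0⊕0⊕1⊕0 = 0
s8 (pos 8,9,10,11,12,13,14,15): 1⊕0⊕1⊕1⊕0⊕0⊕1⊕0 = 0
Syndrome s8…s1 = 0001 → error at position 1.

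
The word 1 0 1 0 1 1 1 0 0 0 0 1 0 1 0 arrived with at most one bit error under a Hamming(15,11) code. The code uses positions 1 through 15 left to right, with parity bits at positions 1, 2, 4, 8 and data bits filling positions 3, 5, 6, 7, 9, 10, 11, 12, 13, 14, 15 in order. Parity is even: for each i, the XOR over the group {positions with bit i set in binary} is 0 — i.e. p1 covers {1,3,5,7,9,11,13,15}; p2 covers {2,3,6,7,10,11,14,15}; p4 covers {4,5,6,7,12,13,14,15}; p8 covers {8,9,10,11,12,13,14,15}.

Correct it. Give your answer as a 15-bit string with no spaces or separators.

s1 (pos 1,3,5,7,9,11,13,15): 1⊕1⊕1⊕1⊕0⊕0⊕0⊕0 = 0
s2 (pos 2,3,6,7,10,11,14,15): 0⊕1⊕1⊕1⊕0⊕0⊕1⊕0 = 0
s4 (pos 4,5,6,7,12,13,14,15): 0⊕1⊕1⊕1⊕1⊕0⊕1⊕0 = 1
s8 (pos 8,9,10,11,12,13,14,15): 0⊕0⊕0⊕0⊕1⊕0⊕1⊕0 = 0
Syndrome s8…s1 = 0100 → error at position 4.
Flip position 4: 101011100001010 → 101111100001010

101111100001010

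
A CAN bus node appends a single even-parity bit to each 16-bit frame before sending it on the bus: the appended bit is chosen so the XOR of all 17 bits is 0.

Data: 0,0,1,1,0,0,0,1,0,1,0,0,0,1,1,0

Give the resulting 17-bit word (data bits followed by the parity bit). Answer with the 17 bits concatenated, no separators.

00110001010001100

XOR of the 16 data bits: 0⊕0⊕1⊕1⊕0⊕0⊕0⊕1⊕0⊕1⊕0⊕0⊕0⊕1⊕1⊕0 = 0
Parity bit = 0 (so all 17 bits XOR to 0).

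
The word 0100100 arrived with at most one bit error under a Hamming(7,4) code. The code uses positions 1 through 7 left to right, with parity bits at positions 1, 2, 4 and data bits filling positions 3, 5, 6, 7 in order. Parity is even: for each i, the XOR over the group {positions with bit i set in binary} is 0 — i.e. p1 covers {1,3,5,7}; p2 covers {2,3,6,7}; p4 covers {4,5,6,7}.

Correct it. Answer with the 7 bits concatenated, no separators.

s1 (pos 1,3,5,7): 0⊕0⊕1⊕0 = 1
s2 (pos 2,3,6,7): 1⊕0⊕0⊕0 = 1
s4 (pos 4,5,6,7): 0⊕1⊕0⊕0 = 1
Syndrome s4…s1 = 111 → error at position 7.
Flip position 7: 0100100 → 0100101

0100101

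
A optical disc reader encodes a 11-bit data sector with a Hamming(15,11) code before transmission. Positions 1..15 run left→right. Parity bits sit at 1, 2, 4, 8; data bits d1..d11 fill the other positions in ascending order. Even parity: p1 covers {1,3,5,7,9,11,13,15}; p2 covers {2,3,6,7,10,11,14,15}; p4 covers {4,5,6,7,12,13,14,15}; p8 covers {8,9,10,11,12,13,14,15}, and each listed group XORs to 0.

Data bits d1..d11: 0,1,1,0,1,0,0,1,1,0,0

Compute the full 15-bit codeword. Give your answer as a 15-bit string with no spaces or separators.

Place data at non-parity positions: p1 p2 0 p4 1 1 0 p8 1 0 0 1 1 0 0
p1 (pos 1,3,5,7,9,11,13,15): XOR of data positions = 0⊕1⊕0⊕1⊕0⊕1⊕0 = 1
p2 (pos 2,3,6,7,10,11,14,15): XOR of data positions = 0⊕1⊕0⊕0⊕0⊕0⊕0 = 1
p4 (pos 4,5,6,7,12,13,14,15): XOR of data positions = 1⊕1⊕0⊕1⊕1⊕0⊕0 = 0
p8 (pos 8,9,10,11,12,13,14,15): XOR of data positions = 1⊕0⊕0⊕1⊕1⊕0⊕0 = 1
Codeword: 110011011001100

110011011001100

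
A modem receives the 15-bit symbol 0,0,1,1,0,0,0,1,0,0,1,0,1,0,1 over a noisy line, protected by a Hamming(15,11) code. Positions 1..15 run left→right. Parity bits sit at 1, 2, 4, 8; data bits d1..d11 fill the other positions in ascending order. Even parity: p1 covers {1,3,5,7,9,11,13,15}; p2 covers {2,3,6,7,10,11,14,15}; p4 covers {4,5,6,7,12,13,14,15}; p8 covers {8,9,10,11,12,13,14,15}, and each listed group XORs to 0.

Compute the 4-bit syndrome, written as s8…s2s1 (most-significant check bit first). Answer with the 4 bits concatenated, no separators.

s1 (pos 1,3,5,7,9,11,13,15): 0⊕1⊕0⊕0⊕0⊕1⊕1⊕1 = 0
s2 (pos 2,3,6,7,10,11,14,15): 0⊕1⊕0⊕0⊕0⊕1⊕0⊕1 = 1
s4 (pos 4,5,6,7,12,13,14,15): 1⊕0⊕0⊕0⊕0⊕1⊕0⊕1 = 1
s8 (pos 8,9,10,11,12,13,14,15): 1⊕0⊕0⊕1⊕0⊕1⊕0⊕1 = 0
Syndrome s8…s1 = 0110 → error at position 6.

0110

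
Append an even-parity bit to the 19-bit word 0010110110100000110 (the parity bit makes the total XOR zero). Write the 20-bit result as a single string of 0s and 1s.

00101101101000001100

XOR of the 19 data bits: 0⊕0⊕1⊕0⊕1⊕1⊕0⊕1⊕1⊕0⊕1⊕0⊕0⊕0⊕0⊕0⊕1⊕1⊕0 = 0
Parity bit = 0 (so all 20 bits XOR to 0).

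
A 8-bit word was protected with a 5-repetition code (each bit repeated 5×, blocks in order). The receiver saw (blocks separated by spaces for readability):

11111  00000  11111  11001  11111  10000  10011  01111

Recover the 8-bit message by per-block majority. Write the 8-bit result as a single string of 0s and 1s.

10111011

Block 1 (11111): 5 ones → 1
Block 2 (00000): 0 ones → 0
Block 3 (11111): 5 ones → 1
Block 4 (11001): 3 ones → 1
Block 5 (11111): 5 ones → 1
Block 6 (10000): 1 one → 0
Block 7 (10011): 3 ones → 1
Block 8 (01111): 4 ones → 1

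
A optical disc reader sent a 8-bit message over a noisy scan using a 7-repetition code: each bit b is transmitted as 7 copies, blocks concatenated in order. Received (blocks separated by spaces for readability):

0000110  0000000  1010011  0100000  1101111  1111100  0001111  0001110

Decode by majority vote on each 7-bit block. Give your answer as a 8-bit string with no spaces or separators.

00101110

Block 1 (0000110): 2 ones → 0
Block 2 (0000000): 0 ones → 0
Block 3 (1010011): 4 ones → 1
Block 4 (0100000): 1 one → 0
Block 5 (1101111): 6 ones → 1
Block 6 (1111100): 5 ones → 1
Block 7 (0001111): 4 ones → 1
Block 8 (0001110): 3 ones → 0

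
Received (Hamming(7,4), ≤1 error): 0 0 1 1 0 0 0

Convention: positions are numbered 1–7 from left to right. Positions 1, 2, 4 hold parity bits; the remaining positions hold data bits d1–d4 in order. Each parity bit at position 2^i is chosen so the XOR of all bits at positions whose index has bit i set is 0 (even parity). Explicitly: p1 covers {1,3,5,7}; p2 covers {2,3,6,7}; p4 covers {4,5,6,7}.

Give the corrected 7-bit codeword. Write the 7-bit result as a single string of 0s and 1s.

0011001

s1 (pos 1,3,5,7): 0⊕1⊕0⊕0 = 1
s2 (pos 2,3,6,7): 0⊕1⊕0⊕0 = 1
s4 (pos 4,5,6,7): 1⊕0⊕0⊕0 = 1
Syndrome s4…s1 = 111 → error at position 7.
Flip position 7: 0011000 → 0011001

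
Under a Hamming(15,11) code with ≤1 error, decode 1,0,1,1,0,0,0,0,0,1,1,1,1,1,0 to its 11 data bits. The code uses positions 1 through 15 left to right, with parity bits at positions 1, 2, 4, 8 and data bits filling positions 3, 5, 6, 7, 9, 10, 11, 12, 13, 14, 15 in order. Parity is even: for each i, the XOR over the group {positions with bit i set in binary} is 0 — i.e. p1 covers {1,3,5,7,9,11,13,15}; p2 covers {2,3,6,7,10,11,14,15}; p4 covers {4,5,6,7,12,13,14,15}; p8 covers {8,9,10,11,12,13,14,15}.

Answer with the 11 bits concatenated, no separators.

s1 (pos 1,3,5,7,9,11,13,15): 1⊕1⊕0⊕0⊕0⊕1⊕1⊕0 = 0
s2 (pos 2,3,6,7,10,11,14,15): 0⊕1⊕0⊕0⊕1⊕1⊕1⊕0 = 0
s4 (pos 4,5,6,7,12,13,14,15): 1⊕0⊕0⊕0⊕1⊕1⊕1⊕0 = 0
s8 (pos 8,9,10,11,12,13,14,15): 0⊕0⊕1⊕1⊕1⊕1⊕1⊕0 = 1
Syndrome s8…s1 = 1000 → error at position 8.
Flip position 8: 101100000111110 → 101100010111110
Read data bits from positions 3,5,6,7,9,10,11,12,13,14,15: 10000111110

10000111110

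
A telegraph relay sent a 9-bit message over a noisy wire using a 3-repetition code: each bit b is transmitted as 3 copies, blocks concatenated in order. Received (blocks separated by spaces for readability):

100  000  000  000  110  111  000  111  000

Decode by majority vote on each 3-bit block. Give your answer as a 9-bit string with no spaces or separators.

000011010

Block 1 (100): 1 one → 0
Block 2 (000): 0 ones → 0
Block 3 (000): 0 ones → 0
Block 4 (000): 0 ones → 0
Block 5 (110): 2 ones → 1
Block 6 (111): 3 ones → 1
Block 7 (000): 0 ones → 0
Block 8 (111): 3 ones → 1
Block 9 (000): 0 ones → 0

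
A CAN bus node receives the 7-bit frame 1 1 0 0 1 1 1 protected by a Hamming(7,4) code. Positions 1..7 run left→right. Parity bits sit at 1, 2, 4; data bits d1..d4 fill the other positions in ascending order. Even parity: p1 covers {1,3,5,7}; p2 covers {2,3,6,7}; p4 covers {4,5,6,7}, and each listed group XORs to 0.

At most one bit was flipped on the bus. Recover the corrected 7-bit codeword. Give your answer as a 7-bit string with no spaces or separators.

1100110

s1 (pos 1,3,5,7): 1⊕0⊕1⊕1 = 1
s2 (pos 2,3,6,7): 1⊕0⊕1⊕1 = 1
s4 (pos 4,5,6,7): 0⊕1⊕1⊕1 = 1
Syndrome s4…s1 = 111 → error at position 7.
Flip position 7: 1100111 → 1100110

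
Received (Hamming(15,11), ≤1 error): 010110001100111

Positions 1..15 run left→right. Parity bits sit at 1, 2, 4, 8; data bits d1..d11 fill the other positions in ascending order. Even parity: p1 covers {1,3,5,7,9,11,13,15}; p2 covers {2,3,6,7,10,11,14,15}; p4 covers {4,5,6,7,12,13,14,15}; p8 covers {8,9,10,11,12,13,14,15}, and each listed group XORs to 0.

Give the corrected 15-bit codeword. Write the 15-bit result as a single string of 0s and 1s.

010110001101111

s1 (pos 1,3,5,7,9,11,13,15): 0⊕0⊕1⊕0⊕1⊕0⊕1⊕1 = 0
s2 (pos 2,3,6,7,10,11,14,15): 1⊕0⊕0⊕0⊕1⊕0⊕1⊕1 = 0
s4 (pos 4,5,6,7,12,13,14,15): 1⊕1⊕0⊕0⊕0⊕1⊕1⊕1 = 1
s8 (pos 8,9,10,11,12,13,14,15): 0⊕1⊕1⊕0⊕0⊕1⊕1⊕1 = 1
Syndrome s8…s1 = 1100 → error at position 12.
Flip position 12: 010110001100111 → 010110001101111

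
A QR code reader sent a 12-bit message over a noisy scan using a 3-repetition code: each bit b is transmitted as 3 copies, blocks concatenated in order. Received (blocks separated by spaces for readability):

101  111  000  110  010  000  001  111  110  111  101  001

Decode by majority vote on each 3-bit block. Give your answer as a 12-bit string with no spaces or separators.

110100011110

Block 1 (101): 2 ones → 1
Block 2 (111): 3 ones → 1
Block 3 (000): 0 ones → 0
Block 4 (110): 2 ones → 1
Block 5 (010): 1 one → 0
Block 6 (000): 0 ones → 0
Block 7 (001): 1 one → 0
Block 8 (111): 3 ones → 1
Block 9 (110): 2 ones → 1
Block 10 (111): 3 ones → 1
Block 11 (101): 2 ones → 1
Block 12 (001): 1 one → 0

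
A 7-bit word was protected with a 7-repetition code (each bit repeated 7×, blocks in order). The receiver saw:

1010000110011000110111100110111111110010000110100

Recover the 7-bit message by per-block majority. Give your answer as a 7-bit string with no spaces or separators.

Block 1 (1010000): 2 ones → 0
Block 2 (1100110): 4 ones → 1
Block 3 (0011011): 4 ones → 1
Block 4 (1100110): 4 ones → 1
Block 5 (1111111): 7 ones → 1
Block 6 (1001000): 2 ones → 0
Block 7 (0110100): 3 ones → 0

0111100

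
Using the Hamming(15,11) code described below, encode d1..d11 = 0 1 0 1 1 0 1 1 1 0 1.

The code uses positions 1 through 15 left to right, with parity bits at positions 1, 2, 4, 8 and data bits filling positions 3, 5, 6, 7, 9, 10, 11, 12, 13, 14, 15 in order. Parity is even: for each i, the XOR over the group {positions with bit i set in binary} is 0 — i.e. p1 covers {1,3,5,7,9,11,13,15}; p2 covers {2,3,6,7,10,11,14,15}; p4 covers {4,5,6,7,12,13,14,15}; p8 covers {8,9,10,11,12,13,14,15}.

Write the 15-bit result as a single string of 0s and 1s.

Place data at non-parity positions: p1 p2 0 p4 1 0 1 p8 1 0 1 1 1 0 1
p1 (pos 1,3,5,7,9,11,13,15): XOR of data positions = 0⊕1⊕1⊕1⊕1⊕1⊕1 = 0
p2 (pos 2,3,6,7,10,11,14,15): XOR of data positions = 0⊕0⊕1⊕0⊕1⊕0⊕1 = 1
p4 (pos 4,5,6,7,12,13,14,15): XOR of data positions = 1⊕0⊕1⊕1⊕1⊕0⊕1 = 1
p8 (pos 8,9,10,11,12,13,14,15): XOR of data positions = 1⊕0⊕1⊕1⊕1⊕0⊕1 = 1
Codeword: 010110111011101

010110111011101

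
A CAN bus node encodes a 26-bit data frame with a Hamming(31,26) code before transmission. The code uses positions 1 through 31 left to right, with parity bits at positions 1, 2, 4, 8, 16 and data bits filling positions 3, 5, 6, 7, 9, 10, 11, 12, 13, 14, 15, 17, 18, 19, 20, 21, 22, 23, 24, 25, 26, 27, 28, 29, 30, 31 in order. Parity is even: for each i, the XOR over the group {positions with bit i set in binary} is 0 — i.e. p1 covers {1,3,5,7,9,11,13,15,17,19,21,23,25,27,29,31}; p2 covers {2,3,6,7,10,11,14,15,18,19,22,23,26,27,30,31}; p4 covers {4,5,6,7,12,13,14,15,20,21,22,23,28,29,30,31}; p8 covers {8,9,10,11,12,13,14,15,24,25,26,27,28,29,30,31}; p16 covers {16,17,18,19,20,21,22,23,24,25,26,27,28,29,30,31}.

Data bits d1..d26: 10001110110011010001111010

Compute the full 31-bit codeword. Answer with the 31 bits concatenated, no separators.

Place data at non-parity positions: p1 p2 1 p4 0 0 0 p8 1 1 1 0 1 1 0 p16 0 1 1 0 1 0 0 0 1 1 1 1 0 1 0
p1 (pos 1,3,5,7,9,11,13,15,17,19,21,23,25,27,29,31): XOR of data positions = 1⊕0⊕0⊕1⊕1⊕1⊕0⊕0⊕1⊕1⊕0⊕1⊕1⊕0⊕0 = 0
p2 (pos 2,3,6,7,10,11,14,15,18,19,22,23,26,27,30,31): XOR of data positions = 1⊕0⊕0⊕1⊕1⊕1⊕0⊕1⊕1⊕0⊕0⊕1⊕1⊕1⊕0 = 1
p4 (pos 4,5,6,7,12,13,14,15,20,21,22,23,28,29,30,31): XOR of data positions = 0⊕0⊕0⊕0⊕1⊕1⊕0⊕0⊕1⊕0⊕0⊕1⊕0⊕1⊕0 = 1
p8 (pos 8,9,10,11,12,13,14,15,24,25,26,27,28,29,30,31): XOR of data positions = 1⊕1⊕1⊕0⊕1⊕1⊕0⊕0⊕1⊕1⊕1⊕1⊕0⊕1⊕0 = 0
p16 (pos 16,17,18,19,20,21,22,23,24,25,26,27,28,29,30,31): XOR of data positions = 0⊕1⊕1⊕0⊕1⊕0⊕0⊕0⊕1⊕1⊕1⊕1⊕0⊕1⊕0 = 0
Codeword: 0111000011101100011010001111010

0111000011101100011010001111010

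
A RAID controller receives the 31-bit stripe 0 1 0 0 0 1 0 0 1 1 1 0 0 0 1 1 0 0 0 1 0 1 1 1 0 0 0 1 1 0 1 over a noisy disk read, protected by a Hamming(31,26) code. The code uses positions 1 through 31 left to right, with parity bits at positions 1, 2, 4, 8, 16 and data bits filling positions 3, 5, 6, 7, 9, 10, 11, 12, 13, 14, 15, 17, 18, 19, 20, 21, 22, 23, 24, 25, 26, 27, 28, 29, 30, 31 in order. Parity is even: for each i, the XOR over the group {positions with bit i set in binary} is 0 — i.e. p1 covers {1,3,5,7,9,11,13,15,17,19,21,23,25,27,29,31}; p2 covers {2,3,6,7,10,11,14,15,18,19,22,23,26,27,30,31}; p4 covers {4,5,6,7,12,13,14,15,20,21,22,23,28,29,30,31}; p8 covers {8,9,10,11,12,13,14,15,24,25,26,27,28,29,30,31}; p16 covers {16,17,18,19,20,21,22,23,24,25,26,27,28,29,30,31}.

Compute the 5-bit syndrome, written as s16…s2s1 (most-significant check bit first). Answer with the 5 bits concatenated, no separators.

00000

s1 (pos 1,3,5,7,9,11,13,15,17,19,21,23,25,27,29,31): 0⊕0⊕0⊕0⊕1⊕1⊕0⊕1⊕0⊕0⊕0⊕1⊕0⊕0⊕1⊕1 = 0
s2 (pos 2,3,6,7,10,11,14,15,18,19,22,23,26,27,30,31): 1⊕0⊕1⊕0⊕1⊕1⊕0⊕1⊕0⊕0⊕1⊕1⊕0⊕0⊕0⊕1 = 0
s4 (pos 4,5,6,7,12,13,14,15,20,21,22,23,28,29,30,31): 0⊕0⊕1⊕0⊕0⊕0⊕0⊕1⊕1⊕0⊕1⊕1⊕1⊕1⊕0⊕1 = 0
s8 (pos 8,9,10,11,12,13,14,15,24,25,26,27,28,29,30,31): 0⊕1⊕1⊕1⊕0⊕0⊕0⊕1⊕1⊕0⊕0⊕0⊕1⊕1⊕0⊕1 = 0
s16 (pos 16,17,18,19,20,21,22,23,24,25,26,27,28,29,30,31): 1⊕0⊕0⊕0⊕1⊕0⊕1⊕1⊕1⊕0⊕0⊕0⊕1⊕1⊕0⊕1 = 0
Syndrome s16…s1 = 00000 → no error.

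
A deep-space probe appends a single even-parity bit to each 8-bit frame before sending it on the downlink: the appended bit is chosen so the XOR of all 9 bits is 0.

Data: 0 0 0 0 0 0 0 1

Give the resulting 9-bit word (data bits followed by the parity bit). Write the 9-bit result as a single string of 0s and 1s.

000000011

XOR of the 8 data bits: 0⊕0⊕0⊕0⊕0⊕0⊕0⊕1 = 1
Parity bit = 1 (so all 9 bits XOR to 0).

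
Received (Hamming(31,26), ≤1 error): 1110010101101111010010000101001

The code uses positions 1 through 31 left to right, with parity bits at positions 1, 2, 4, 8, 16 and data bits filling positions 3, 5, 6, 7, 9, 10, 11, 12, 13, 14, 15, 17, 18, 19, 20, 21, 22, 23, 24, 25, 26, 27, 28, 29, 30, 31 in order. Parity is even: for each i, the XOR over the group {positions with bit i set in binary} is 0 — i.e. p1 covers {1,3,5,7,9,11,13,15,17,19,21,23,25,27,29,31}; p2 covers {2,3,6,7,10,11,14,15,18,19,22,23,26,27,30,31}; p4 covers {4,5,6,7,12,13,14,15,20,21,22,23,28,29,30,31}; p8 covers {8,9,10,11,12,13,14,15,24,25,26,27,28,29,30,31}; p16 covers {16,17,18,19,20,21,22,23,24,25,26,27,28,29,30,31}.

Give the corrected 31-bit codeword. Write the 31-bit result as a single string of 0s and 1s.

s1 (pos 1,3,5,7,9,11,13,15,17,19,21,23,25,27,29,31): 1⊕1⊕0⊕0⊕0⊕1⊕1⊕1⊕0⊕0⊕1⊕0⊕0⊕0⊕0⊕1 = 1
s2 (pos 2,3,6,7,10,11,14,15,18,19,22,23,26,27,30,31): 1⊕1⊕1⊕0⊕1⊕1⊕1⊕1⊕1⊕0⊕0⊕0⊕1⊕0⊕0⊕1 = 0
s4 (pos 4,5,6,7,12,13,14,15,20,21,22,23,28,29,30,31): 0⊕0⊕1⊕0⊕0⊕1⊕1⊕1⊕0⊕1⊕0⊕0⊕1⊕0⊕0⊕1 = 1
s8 (pos 8,9,10,11,12,13,14,15,24,25,26,27,28,29,30,31): 1⊕0⊕1⊕1⊕0⊕1⊕1⊕1⊕0⊕0⊕1⊕0⊕1⊕0⊕0⊕1 = 1
s16 (pos 16,17,18,19,20,21,22,23,24,25,26,27,28,29,30,31): 1⊕0⊕1⊕0⊕0⊕1⊕0⊕0⊕0⊕0⊕1⊕0⊕1⊕0⊕0⊕1 = 0
Syndrome s16…s1 = 01101 → error at position 13.
Flip position 13: 1110010101101111010010000101001 → 1110010101100111010010000101001

1110010101100111010010000101001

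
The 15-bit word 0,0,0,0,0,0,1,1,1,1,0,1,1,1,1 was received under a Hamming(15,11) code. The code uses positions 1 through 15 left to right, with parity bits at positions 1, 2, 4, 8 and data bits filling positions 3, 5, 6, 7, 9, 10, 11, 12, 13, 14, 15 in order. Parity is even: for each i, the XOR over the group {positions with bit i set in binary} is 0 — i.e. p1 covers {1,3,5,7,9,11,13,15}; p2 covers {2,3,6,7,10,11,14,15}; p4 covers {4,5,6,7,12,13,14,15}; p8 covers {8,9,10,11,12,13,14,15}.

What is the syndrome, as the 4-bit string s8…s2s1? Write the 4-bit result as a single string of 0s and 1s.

s1 (pos 1,3,5,7,9,11,13,15): 0⊕0⊕0⊕1⊕1⊕0⊕1⊕1 = 0
s2 (pos 2,3,6,7,10,11,14,15): 0⊕0⊕0⊕1⊕1⊕0⊕1⊕1 = 0
s4 (pos 4,5,6,7,12,13,14,15): 0⊕0⊕0⊕1⊕1⊕1⊕1⊕1 = 1
s8 (pos 8,9,10,11,12,13,14,15): 1⊕1⊕1⊕0⊕1⊕1⊕1⊕1 = 1
Syndrome s8…s1 = 1100 → error at position 12.

1100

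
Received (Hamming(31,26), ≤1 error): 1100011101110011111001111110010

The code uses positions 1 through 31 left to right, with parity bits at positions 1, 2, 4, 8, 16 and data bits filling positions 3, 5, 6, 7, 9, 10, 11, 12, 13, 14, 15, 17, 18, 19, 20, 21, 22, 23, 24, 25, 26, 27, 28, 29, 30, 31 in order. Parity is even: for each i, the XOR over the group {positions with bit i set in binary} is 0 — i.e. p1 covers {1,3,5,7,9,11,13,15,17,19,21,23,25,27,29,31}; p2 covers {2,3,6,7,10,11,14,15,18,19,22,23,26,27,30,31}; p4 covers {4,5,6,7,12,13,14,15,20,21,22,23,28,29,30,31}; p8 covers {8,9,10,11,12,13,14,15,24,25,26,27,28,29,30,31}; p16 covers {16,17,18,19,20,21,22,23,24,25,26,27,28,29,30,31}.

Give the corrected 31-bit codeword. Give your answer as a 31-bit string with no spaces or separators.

s1 (pos 1,3,5,7,9,11,13,15,17,19,21,23,25,27,29,31): 1⊕0⊕0⊕1⊕0⊕1⊕0⊕1⊕1⊕1⊕0⊕1⊕1⊕1⊕0⊕0 = 1
s2 (pos 2,3,6,7,10,11,14,15,18,19,22,23,26,27,30,31): 1⊕0⊕1⊕1⊕1⊕1⊕0⊕1⊕1⊕1⊕1⊕1⊕1⊕1⊕1⊕0 = 1
s4 (pos 4,5,6,7,12,13,14,15,20,21,22,23,28,29,30,31): 0⊕0⊕1⊕1⊕1⊕0⊕0⊕1⊕0⊕0⊕1⊕1⊕0⊕0⊕1⊕0 = 1
s8 (pos 8,9,10,11,12,13,14,15,24,25,26,27,28,29,30,31): 1⊕0⊕1⊕1⊕1⊕0⊕0⊕1⊕1⊕1⊕1⊕1⊕0⊕0⊕1⊕0 = 0
s16 (pos 16,17,18,19,20,21,22,23,24,25,26,27,28,29,30,31): 1⊕1⊕1⊕1⊕0⊕0⊕1⊕1⊕1⊕1⊕1⊕1⊕0⊕0⊕1⊕0 = 1
Syndrome s16…s1 = 10111 → error at position 23.
Flip position 23: 1100011101110011111001111110010 → 1100011101110011111001011110010

1100011101110011111001011110010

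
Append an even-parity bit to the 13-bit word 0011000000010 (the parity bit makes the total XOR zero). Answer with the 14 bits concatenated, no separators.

00110000000101

XOR of the 13 data bits: 0⊕0⊕1⊕1⊕0⊕0⊕0⊕0⊕0⊕0⊕0⊕1⊕0 = 1
Parity bit = 1 (so all 14 bits XOR to 0).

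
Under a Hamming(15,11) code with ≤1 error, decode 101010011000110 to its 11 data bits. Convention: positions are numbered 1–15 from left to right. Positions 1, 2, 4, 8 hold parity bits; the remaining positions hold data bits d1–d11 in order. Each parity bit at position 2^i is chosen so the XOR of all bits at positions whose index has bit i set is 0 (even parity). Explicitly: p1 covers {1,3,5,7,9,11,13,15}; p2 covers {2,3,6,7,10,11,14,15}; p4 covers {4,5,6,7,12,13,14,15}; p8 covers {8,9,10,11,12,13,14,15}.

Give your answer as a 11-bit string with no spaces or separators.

10001000110

s1 (pos 1,3,5,7,9,11,13,15): 1⊕1⊕1⊕0⊕1⊕0⊕1⊕0 = 1
s2 (pos 2,3,6,7,10,11,14,15): 0⊕1⊕0⊕0⊕0⊕0⊕1⊕0 = 0
s4 (pos 4,5,6,7,12,13,14,15): 0⊕1⊕0⊕0⊕0⊕1⊕1⊕0 = 1
s8 (pos 8,9,10,11,12,13,14,15): 1⊕1⊕0⊕0⊕0⊕1⊕1⊕0 = 0
Syndrome s8…s1 = 0101 → error at position 5.
Flip position 5: 101010011000110 → 101000011000110
Read data bits from positions 3,5,6,7,9,10,11,12,13,14,15: 10001000110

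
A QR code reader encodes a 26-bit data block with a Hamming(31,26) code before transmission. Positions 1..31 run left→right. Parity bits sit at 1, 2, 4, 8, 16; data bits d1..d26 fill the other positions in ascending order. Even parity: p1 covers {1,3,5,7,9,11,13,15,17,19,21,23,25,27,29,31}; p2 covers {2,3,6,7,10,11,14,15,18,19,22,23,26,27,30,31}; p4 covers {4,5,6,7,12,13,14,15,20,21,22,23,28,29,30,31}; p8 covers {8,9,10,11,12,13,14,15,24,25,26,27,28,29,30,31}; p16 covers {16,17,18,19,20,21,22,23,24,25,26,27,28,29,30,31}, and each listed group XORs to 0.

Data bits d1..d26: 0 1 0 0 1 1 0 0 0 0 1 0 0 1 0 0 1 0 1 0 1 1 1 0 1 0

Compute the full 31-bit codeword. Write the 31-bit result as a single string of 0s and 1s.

Place data at non-parity positions: p1 p2 0 p4 1 0 0 p8 1 1 0 0 0 0 1 p16 0 0 1 0 0 1 0 1 0 1 1 1 0 1 0
p1 (pos 1,3,5,7,9,11,13,15,17,19,21,23,25,27,29,31): XOR of data positions = 0⊕1⊕0⊕1⊕0⊕0⊕1⊕0⊕1⊕0⊕0⊕0⊕1⊕0⊕0 = 1
p2 (pos 2,3,6,7,10,11,14,15,18,19,22,23,26,27,30,31): XOR of data positions = 0⊕0⊕0⊕1⊕0⊕0⊕1⊕0⊕1⊕1⊕0⊕1⊕1⊕1⊕0 = 1
p4 (pos 4,5,6,7,12,13,14,15,20,21,22,23,28,29,30,31): XOR of data positions = 1⊕0⊕0⊕0⊕0⊕0⊕1⊕0⊕0⊕1⊕0⊕1⊕0⊕1⊕0 = 1
p8 (pos 8,9,10,11,12,13,14,15,24,25,26,27,28,29,30,31): XOR of data positions = 1⊕1⊕0⊕0⊕0⊕0⊕1⊕1⊕0⊕1⊕1⊕1⊕0⊕1⊕0 = 0
p16 (pos 16,17,18,19,20,21,22,23,24,25,26,27,28,29,30,31): XOR of data positions = 0⊕0⊕1⊕0⊕0⊕1⊕0⊕1⊕0⊕1⊕1⊕1⊕0⊕1⊕0 = 1
Codeword: 1101100011000011001001010111010

1101100011000011001001010111010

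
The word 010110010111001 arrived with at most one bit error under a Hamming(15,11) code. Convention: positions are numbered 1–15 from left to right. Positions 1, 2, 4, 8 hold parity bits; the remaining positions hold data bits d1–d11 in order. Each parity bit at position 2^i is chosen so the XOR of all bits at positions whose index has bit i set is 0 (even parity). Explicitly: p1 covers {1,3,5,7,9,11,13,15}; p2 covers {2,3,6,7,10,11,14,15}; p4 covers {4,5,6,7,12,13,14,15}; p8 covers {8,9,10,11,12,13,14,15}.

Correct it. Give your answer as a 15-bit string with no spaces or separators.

s1 (pos 1,3,5,7,9,11,13,15): 0⊕0⊕1⊕0⊕0⊕1⊕0⊕1 = 1
s2 (pos 2,3,6,7,10,11,14,15): 1⊕0⊕0⊕0⊕1⊕1⊕0⊕1 = 0
s4 (pos 4,5,6,7,12,13,14,15): 1⊕1⊕0⊕0⊕1⊕0⊕0⊕1 = 0
s8 (pos 8,9,10,11,12,13,14,15): 1⊕0⊕1⊕1⊕1⊕0⊕0⊕1 = 1
Syndrome s8…s1 = 1001 → error at position 9.
Flip position 9: 010110010111001 → 010110011111001

010110011111001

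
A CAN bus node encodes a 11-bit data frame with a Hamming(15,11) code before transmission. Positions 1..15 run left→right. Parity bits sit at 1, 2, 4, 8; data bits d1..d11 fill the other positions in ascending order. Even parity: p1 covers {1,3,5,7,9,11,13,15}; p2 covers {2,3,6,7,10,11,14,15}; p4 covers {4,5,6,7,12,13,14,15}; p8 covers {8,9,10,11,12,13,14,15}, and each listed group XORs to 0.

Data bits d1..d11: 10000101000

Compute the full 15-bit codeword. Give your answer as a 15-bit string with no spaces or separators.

101100000101000

Place data at non-parity positions: p1 p2 1 p4 0 0 0 p8 0 1 0 1 0 0 0
p1 (pos 1,3,5,7,9,11,13,15): XOR of data positions = 1⊕0⊕0⊕0⊕0⊕0⊕0 = 1
p2 (pos 2,3,6,7,10,11,14,15): XOR of data positions = 1⊕0⊕0⊕1⊕0⊕0⊕0 = 0
p4 (pos 4,5,6,7,12,13,14,15): XOR of data positions = 0⊕0⊕0⊕1⊕0⊕0⊕0 = 1
p8 (pos 8,9,10,11,12,13,14,15): XOR of data positions = 0⊕1⊕0⊕1⊕0⊕0⊕0 = 0
Codeword: 101100000101000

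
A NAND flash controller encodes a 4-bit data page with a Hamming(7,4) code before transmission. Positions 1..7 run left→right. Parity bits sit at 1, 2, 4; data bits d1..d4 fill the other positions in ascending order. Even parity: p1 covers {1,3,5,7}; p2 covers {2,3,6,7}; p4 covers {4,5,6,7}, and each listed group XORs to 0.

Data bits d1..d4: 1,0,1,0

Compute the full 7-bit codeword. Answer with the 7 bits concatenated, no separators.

Place data at non-parity positions: p1 p2 1 p4 0 1 0
p1 (pos 1,3,5,7): XOR of data positions = 1⊕0⊕0 = 1
p2 (pos 2,3,6,7): XOR of data positions = 1⊕1⊕0 = 0
p4 (pos 4,5,6,7): XOR of data positions = 0⊕1⊕0 = 1
Codeword: 1011010

1011010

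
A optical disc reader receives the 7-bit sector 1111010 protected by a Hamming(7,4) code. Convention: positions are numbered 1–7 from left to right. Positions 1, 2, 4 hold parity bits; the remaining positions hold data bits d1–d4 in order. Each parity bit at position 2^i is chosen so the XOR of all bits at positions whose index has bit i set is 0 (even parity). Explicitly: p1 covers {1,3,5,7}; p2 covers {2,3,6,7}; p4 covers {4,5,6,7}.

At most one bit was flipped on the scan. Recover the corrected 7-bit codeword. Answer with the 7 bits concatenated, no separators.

s1 (pos 1,3,5,7): 1⊕1⊕0⊕0 = 0
s2 (pos 2,3,6,7): 1⊕1⊕1⊕0 = 1
s4 (pos 4,5,6,7): 1⊕0⊕1⊕0 = 0
Syndrome s4…s1 = 010 → error at position 2.
Flip position 2: 1111010 → 1011010

1011010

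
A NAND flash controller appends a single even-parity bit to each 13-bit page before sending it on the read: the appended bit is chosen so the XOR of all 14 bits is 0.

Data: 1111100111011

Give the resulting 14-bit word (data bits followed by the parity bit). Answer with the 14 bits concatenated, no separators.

11111001110110

XOR of the 13 data bits: 1⊕1⊕1⊕1⊕1⊕0⊕0⊕1⊕1⊕1⊕0⊕1⊕1 = 0
Parity bit = 0 (so all 14 bits XOR to 0).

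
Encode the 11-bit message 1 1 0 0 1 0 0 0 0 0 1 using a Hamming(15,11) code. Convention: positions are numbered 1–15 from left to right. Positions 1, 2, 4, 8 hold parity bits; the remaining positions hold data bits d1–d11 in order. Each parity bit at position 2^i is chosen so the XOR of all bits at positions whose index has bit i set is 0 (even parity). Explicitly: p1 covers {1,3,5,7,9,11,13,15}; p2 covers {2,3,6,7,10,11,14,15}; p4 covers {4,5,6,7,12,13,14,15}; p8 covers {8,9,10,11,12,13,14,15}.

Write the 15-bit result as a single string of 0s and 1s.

001010001000001

Place data at non-parity positions: p1 p2 1 p4 1 0 0 p8 1 0 0 0 0 0 1
p1 (pos 1,3,5,7,9,11,13,15): XOR of data positions = 1⊕1⊕0⊕1⊕0⊕0⊕1 = 0
p2 (pos 2,3,6,7,10,11,14,15): XOR of data positions = 1⊕0⊕0⊕0⊕0⊕0⊕1 = 0
p4 (pos 4,5,6,7,12,13,14,15): XOR of data positions = 1⊕0⊕0⊕0⊕0⊕0⊕1 = 0
p8 (pos 8,9,10,11,12,13,14,15): XOR of data positions = 1⊕0⊕0⊕0⊕0⊕0⊕1 = 0
Codeword: 001010001000001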